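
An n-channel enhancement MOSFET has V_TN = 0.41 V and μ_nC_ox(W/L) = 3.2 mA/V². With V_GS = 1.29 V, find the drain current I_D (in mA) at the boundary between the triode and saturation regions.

At the boundary V_DS = V_ov = V_GS − V_TN = 1.29 − 0.41 = 0.88 V.
I_D = ½ k_n V_ov² = 0.5 × 3.2 × 0.88² = 1.24 mA.

I_D = 1.24 mA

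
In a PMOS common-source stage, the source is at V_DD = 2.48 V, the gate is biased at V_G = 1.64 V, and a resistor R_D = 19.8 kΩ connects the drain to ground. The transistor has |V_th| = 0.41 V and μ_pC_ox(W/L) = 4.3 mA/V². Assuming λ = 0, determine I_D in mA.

V_SG = V_DD − V_G = 2.48 − 1.64 = 0.84 V, so V_ov = 0.84 − 0.41 = 0.43 V.
Assume saturation: I_D = ½ k_p V_ov² = 0.5 × 4.3 × 0.43² = 0.398 mA, giving V_SD = V_DD − I_D R_D = 2.48 − 0.398 × 19.8 = -5.39 V.
But -5.39 V < V_ov = 0.43 V, so the device is actually in triode.
In triode I_D = k_p[V_ov V_SD − ½ V_SD²] and I_D = (V_DD − V_SD)/R_D. Equating: 42.6 V_SD² − 37.61 V_SD + 2.48 = 0, giving V_SD = 0.0718 V (the root below V_ov).
I_D = (2.48 − 0.0718) / 19.8 = 0.122 mA.

I_D = 0.122 mA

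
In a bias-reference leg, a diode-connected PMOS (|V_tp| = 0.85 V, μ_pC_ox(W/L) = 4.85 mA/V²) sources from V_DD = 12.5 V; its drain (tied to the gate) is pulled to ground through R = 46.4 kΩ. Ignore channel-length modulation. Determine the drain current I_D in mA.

I_D = 0.244 mA

With gate tied to drain, V_SG = V_SD ≥ V_SG − |V_tp|, so the device is in saturation.
KCL at the drain: ½ k_p (V_SG − |V_tp|)² = (V_DD − V_SG)/R.
Let x = V_SG − 0.85. Then 113 x² + x − 11.65 = 0, giving x = 0.317 V (positive root), so V_SG = 1.17 V.
I_D = (V_DD − V_SG)/R = (12.5 − 1.17) / 46.4 = 0.244 mA.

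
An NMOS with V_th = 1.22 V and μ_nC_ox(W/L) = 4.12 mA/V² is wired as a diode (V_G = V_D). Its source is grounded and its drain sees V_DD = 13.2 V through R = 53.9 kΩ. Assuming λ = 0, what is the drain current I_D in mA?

With gate tied to drain, V_GS = V_DS ≥ V_GS − V_th, so the device is in saturation.
KCL at the drain: ½ k_n (V_GS − V_th)² = (V_DD − V_GS)/R.
Let x = V_GS − 1.22. Then 111 x² + x − 11.98 = 0, giving x = 0.324 V (positive root), so V_GS = 1.54 V.
I_D = (V_DD − V_GS)/R = (13.2 − 1.54) / 53.9 = 0.216 mA.

I_D = 0.216 mA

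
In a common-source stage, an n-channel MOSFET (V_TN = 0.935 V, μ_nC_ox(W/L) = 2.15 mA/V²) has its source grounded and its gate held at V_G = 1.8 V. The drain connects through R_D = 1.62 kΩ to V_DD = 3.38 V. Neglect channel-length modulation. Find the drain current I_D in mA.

I_D = 0.804 mA

V_GS = V_G = 1.8 V, so V_ov = 1.8 − 0.935 = 0.865 V.
Assume saturation: I_D = ½ k_n V_ov² = 0.5 × 2.15 × 0.865² = 0.804 mA, giving V_DS = V_DD − I_D R_D = 3.38 − 0.804 × 1.62 = 2.08 V.
V_DS = 2.08 V ≥ V_ov = 0.865 V, confirming saturation.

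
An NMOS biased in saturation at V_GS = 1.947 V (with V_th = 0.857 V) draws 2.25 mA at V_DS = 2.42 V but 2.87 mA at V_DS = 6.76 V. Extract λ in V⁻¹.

λ = 0.0750 V⁻¹

With V_GS fixed, I_D ∝ (1 + λ V_DS) in saturation, so I_D2/I_D1 = (1 + λ V_DS2)/(1 + λ V_DS1).
2.87/2.25 = 1.276 = (1 + 6.76 λ)/(1 + 2.42 λ).
Solving: λ (I_D1 V_DS2 − I_D2 V_DS1) = I_D2 − I_D1, so λ = (2.87 − 2.25) / (2.25 × 6.76 − 2.87 × 2.42) = 0.62 / 8.26 = 0.075 V⁻¹.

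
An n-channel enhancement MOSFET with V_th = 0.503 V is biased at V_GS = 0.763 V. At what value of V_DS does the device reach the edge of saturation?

V_DS,sat = 0.260 V

The boundary between triode and saturation is V_DS = V_GS − V_th = V_ov.
V_ov = 0.763 − 0.503 = 0.26 V.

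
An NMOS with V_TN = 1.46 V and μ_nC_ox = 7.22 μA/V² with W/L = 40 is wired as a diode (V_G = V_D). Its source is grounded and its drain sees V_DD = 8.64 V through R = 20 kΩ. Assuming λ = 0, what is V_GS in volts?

With gate tied to drain, V_GS = V_DS ≥ V_GS − V_TN, so the device is in saturation.
k_n = μ_nC_ox · (W/L) = 0.2888 mA/V².
KCL at the drain: ½ k_n (V_GS − V_TN)² = (V_DD − V_GS)/R.
Let x = V_GS − 1.46. Then 2.89 x² + x − 7.18 = 0, giving x = 1.41 V (positive root), so V_GS = 2.87 V.
I_D = (V_DD − V_GS)/R = (8.64 − 2.87) / 20 = 0.288 mA.

V_GS = 2.87 V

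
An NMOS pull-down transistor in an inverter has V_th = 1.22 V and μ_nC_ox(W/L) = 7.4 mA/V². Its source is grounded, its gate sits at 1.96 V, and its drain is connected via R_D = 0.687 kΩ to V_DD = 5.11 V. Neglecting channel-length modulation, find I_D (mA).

V_GS = V_G = 1.96 V, so V_ov = 1.96 − 1.22 = 0.74 V.
Assume saturation: I_D = ½ k_n V_ov² = 0.5 × 7.4 × 0.74² = 2.03 mA, giving V_DS = V_DD − I_D R_D = 5.11 − 2.03 × 0.687 = 3.72 V.
V_DS = 3.72 V ≥ V_ov = 0.74 V, confirming saturation.

I_D = 2.03 mA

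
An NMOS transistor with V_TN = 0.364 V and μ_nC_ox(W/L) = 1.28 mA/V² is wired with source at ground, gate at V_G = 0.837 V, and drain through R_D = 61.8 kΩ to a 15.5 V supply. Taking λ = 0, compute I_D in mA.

I_D = 0.143 mA

V_GS = V_G = 0.837 V, so V_ov = 0.837 − 0.364 = 0.473 V.
Assume saturation: I_D = ½ k_n V_ov² = 0.5 × 1.28 × 0.473² = 0.143 mA, giving V_DS = V_DD − I_D R_D = 15.5 − 0.143 × 61.8 = 6.65 V.
V_DS = 6.65 V ≥ V_ov = 0.473 V, confirming saturation.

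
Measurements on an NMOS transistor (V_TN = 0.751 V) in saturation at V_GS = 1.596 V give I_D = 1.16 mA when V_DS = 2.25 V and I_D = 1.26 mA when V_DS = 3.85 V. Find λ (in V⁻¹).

With V_GS fixed, I_D ∝ (1 + λ V_DS) in saturation, so I_D2/I_D1 = (1 + λ V_DS2)/(1 + λ V_DS1).
1.26/1.16 = 1.086 = (1 + 3.85 λ)/(1 + 2.25 λ).
Solving: λ (I_D1 V_DS2 − I_D2 V_DS1) = I_D2 − I_D1, so λ = (1.26 − 1.16) / (1.16 × 3.85 − 1.26 × 2.25) = 0.1 / 1.63 = 0.0613 V⁻¹.

λ = 0.0613 V⁻¹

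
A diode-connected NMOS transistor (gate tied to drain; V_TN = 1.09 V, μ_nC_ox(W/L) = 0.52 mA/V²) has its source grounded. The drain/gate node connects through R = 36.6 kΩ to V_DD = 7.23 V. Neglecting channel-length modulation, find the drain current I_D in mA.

I_D = 0.147 mA

With gate tied to drain, V_GS = V_DS ≥ V_GS − V_TN, so the device is in saturation.
KCL at the drain: ½ k_n (V_GS − V_TN)² = (V_DD − V_GS)/R.
Let x = V_GS − 1.09. Then 9.52 x² + x − 6.14 = 0, giving x = 0.752 V (positive root), so V_GS = 1.84 V.
I_D = (V_DD − V_GS)/R = (7.23 − 1.84) / 36.6 = 0.147 mA.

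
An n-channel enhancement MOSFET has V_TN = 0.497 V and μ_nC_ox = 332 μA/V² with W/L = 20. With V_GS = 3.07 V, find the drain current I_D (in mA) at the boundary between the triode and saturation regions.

I_D = 22.0 mA

At the boundary V_DS = V_ov = V_GS − V_TN = 3.07 − 0.497 = 2.57 V.
k_n = μ_nC_ox · (W/L) = 6.64 mA/V².
I_D = ½ k_n V_ov² = 0.5 × 6.64 × 2.57² = 22 mA.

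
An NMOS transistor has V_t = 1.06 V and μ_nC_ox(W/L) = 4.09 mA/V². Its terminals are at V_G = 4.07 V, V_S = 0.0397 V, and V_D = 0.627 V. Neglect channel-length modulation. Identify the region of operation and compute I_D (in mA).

Triode; I_D = 6.43 mA

V_GS = V_G − V_S = 4.07 − 0.0397 = 4.03 V; V_DS = V_D − V_S = 0.627 − 0.0397 = 0.587 V.
V_ov = V_GS − V_t = 4.03 − 1.06 = 2.97 V.
Since V_DS = 0.587 V < V_ov = 2.97 V, the device is in the triode region.
I_D = k_n [V_ov · V_DS − ½ V_DS²] = 4.09 × [2.97 × 0.587 − 0.5 × 0.587²] = 6.43 mA.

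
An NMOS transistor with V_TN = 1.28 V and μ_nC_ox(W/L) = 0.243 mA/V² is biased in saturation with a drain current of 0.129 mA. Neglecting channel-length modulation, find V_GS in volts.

V_GS = 2.31 V

In saturation I_D = ½ k_n (V_GS − V_TN)², so V_GS − V_TN = √(2 I_D / k_n) = √(2 × 0.129 / 0.243) = 1.03 V.
V_GS = 1.28 + 1.03 = 2.31 V.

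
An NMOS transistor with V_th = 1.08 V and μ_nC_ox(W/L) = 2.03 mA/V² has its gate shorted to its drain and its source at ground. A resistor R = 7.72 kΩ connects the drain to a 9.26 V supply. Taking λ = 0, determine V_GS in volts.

V_GS = 2.04 V

With gate tied to drain, V_GS = V_DS ≥ V_GS − V_th, so the device is in saturation.
KCL at the drain: ½ k_n (V_GS − V_th)² = (V_DD − V_GS)/R.
Let x = V_GS − 1.08. Then 7.84 x² + x − 8.18 = 0, giving x = 0.96 V (positive root), so V_GS = 2.04 V.
I_D = (V_DD − V_GS)/R = (9.26 − 2.04) / 7.72 = 0.935 mA.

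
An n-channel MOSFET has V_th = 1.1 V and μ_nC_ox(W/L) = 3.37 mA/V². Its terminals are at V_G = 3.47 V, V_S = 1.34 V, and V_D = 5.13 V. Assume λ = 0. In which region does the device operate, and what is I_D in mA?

V_GS = V_G − V_S = 3.47 − 1.34 = 2.13 V; V_DS = V_D − V_S = 5.13 − 1.34 = 3.79 V.
V_ov = V_GS − V_th = 2.13 − 1.1 = 1.03 V.
Since V_DS = 3.79 V ≥ V_ov = 1.03 V, the device is in saturation.
I_D = ½ k_n V_ov² = 0.5 × 3.37 × 1.03² = 1.79 mA.

Saturation; I_D = 1.79 mA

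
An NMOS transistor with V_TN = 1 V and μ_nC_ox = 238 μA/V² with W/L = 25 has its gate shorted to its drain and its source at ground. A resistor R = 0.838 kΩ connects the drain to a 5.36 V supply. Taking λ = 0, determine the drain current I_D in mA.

With gate tied to drain, V_GS = V_DS ≥ V_GS − V_TN, so the device is in saturation.
k_n = μ_nC_ox · (W/L) = 5.95 mA/V².
KCL at the drain: ½ k_n (V_GS − V_TN)² = (V_DD − V_GS)/R.
Let x = V_GS − 1. Then 2.49 x² + x − 4.36 = 0, giving x = 1.14 V (positive root), so V_GS = 2.14 V.
I_D = (V_DD − V_GS)/R = (5.36 − 2.14) / 0.838 = 3.85 mA.

I_D = 3.85 mA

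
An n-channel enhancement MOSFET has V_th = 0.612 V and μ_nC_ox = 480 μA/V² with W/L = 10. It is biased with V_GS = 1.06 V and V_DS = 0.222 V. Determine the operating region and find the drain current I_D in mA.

k_n = μ_nC_ox · (W/L) = 4.8 mA/V².
V_ov = V_GS − V_th = 1.06 − 0.612 = 0.448 V.
Since V_DS = 0.222 V < V_ov = 0.448 V, the device is in the triode region.
I_D = k_n [V_ov · V_DS − ½ V_DS²] = 4.8 × [0.448 × 0.222 − 0.5 × 0.222²] = 0.359 mA.

Triode; I_D = 0.359 mA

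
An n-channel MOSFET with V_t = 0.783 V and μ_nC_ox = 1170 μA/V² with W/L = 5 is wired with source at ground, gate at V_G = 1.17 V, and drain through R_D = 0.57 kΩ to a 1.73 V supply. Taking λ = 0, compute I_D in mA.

I_D = 0.438 mA

V_GS = V_G = 1.17 V, so V_ov = 1.17 − 0.783 = 0.387 V.
k_n = μ_nC_ox · (W/L) = 5.85 mA/V².
Assume saturation: I_D = ½ k_n V_ov² = 0.5 × 5.85 × 0.387² = 0.438 mA, giving V_DS = V_DD − I_D R_D = 1.73 − 0.438 × 0.57 = 1.48 V.
V_DS = 1.48 V ≥ V_ov = 0.387 V, confirming saturation.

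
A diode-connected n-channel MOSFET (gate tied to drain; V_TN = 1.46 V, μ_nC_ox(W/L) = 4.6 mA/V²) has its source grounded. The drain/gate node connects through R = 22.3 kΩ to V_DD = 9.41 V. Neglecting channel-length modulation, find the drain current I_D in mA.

With gate tied to drain, V_GS = V_DS ≥ V_GS − V_TN, so the device is in saturation.
KCL at the drain: ½ k_n (V_GS − V_TN)² = (V_DD − V_GS)/R.
Let x = V_GS − 1.46. Then 51.3 x² + x − 7.95 = 0, giving x = 0.384 V (positive root), so V_GS = 1.84 V.
I_D = (V_DD − V_GS)/R = (9.41 − 1.84) / 22.3 = 0.339 mA.

I_D = 0.339 mA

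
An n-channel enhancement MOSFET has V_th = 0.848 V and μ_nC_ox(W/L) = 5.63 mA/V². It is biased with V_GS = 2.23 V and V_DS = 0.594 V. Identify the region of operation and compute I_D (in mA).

Triode; I_D = 3.63 mA

V_ov = V_GS − V_th = 2.23 − 0.848 = 1.38 V.
Since V_DS = 0.594 V < V_ov = 1.38 V, the device is in the triode region.
I_D = k_n [V_ov · V_DS − ½ V_DS²] = 5.63 × [1.38 × 0.594 − 0.5 × 0.594²] = 3.63 mA.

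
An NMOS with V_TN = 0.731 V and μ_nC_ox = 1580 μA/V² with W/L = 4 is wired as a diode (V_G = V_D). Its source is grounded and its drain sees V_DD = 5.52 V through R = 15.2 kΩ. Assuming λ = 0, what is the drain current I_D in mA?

I_D = 0.295 mA

With gate tied to drain, V_GS = V_DS ≥ V_GS − V_TN, so the device is in saturation.
k_n = μ_nC_ox · (W/L) = 6.32 mA/V².
KCL at the drain: ½ k_n (V_GS − V_TN)² = (V_DD − V_GS)/R.
Let x = V_GS − 0.731. Then 48 x² + x − 4.789 = 0, giving x = 0.306 V (positive root), so V_GS = 1.04 V.
I_D = (V_DD − V_GS)/R = (5.52 − 1.04) / 15.2 = 0.295 mA.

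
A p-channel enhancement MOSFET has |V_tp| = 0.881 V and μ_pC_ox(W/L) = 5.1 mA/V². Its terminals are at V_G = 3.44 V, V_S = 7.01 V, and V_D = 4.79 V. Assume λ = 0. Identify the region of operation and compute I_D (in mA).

Triode; I_D = 17.9 mA

V_SG = V_S − V_G = 7.01 − 3.44 = 3.57 V; V_SD = V_S − V_D = 7.01 − 4.79 = 2.22 V.
V_ov = V_SG − |V_tp| = 3.57 − 0.881 = 2.69 V.
Since V_SD = 2.22 V < V_ov = 2.69 V, the device is in the triode region.
I_D = k_p [V_ov · V_SD − ½ V_SD²] = 5.1 × [2.69 × 2.22 − 0.5 × 2.22²] = 17.9 mA.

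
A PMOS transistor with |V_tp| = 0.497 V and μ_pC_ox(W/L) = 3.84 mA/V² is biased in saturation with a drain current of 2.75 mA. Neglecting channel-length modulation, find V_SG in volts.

In saturation I_D = ½ k_p (V_SG − |V_tp|)², so V_SG − |V_tp| = √(2 I_D / k_p) = √(2 × 2.75 / 3.84) = 1.2 V.
V_SG = 0.497 + 1.2 = 1.69 V.

V_SG = 1.69 V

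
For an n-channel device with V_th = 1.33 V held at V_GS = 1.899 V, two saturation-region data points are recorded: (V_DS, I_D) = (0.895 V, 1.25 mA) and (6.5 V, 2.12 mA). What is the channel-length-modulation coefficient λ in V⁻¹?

With V_GS fixed, I_D ∝ (1 + λ V_DS) in saturation, so I_D2/I_D1 = (1 + λ V_DS2)/(1 + λ V_DS1).
2.12/1.25 = 1.696 = (1 + 6.5 λ)/(1 + 0.895 λ).
Solving: λ (I_D1 V_DS2 − I_D2 V_DS1) = I_D2 − I_D1, so λ = (2.12 − 1.25) / (1.25 × 6.5 − 2.12 × 0.895) = 0.87 / 6.23 = 0.14 V⁻¹.

λ = 0.140 V⁻¹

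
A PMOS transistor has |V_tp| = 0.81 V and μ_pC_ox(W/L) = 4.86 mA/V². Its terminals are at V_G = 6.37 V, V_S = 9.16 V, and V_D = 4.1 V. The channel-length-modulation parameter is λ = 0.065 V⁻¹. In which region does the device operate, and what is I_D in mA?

V_SG = V_S − V_G = 9.16 − 6.37 = 2.79 V; V_SD = V_S − V_D = 9.16 − 4.1 = 5.06 V.
V_ov = V_SG − |V_tp| = 2.79 − 0.81 = 1.98 V.
Since V_SD = 5.06 V ≥ V_ov = 1.98 V, the device is in saturation.
I_D = ½ k_p V_ov² (1 + λ V_SD) = 0.5 × 4.86 × 1.98² × (1 + 0.065 × 5.06) = 12.7 mA.

Saturation; I_D = 12.7 mA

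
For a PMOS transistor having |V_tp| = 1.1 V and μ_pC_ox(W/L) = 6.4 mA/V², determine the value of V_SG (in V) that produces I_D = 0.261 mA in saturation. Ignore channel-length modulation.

In saturation I_D = ½ k_p (V_SG − |V_tp|)², so V_SG − |V_tp| = √(2 I_D / k_p) = √(2 × 0.261 / 6.4) = 0.286 V.
V_SG = 1.1 + 0.286 = 1.39 V.

V_SG = 1.39 V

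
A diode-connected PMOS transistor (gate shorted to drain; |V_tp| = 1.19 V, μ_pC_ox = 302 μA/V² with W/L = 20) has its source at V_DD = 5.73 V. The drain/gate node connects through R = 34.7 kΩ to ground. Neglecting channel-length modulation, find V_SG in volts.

V_SG = 1.39 V

With gate tied to drain, V_SG = V_SD ≥ V_SG − |V_tp|, so the device is in saturation.
k_p = μ_pC_ox · (W/L) = 6.04 mA/V².
KCL at the drain: ½ k_p (V_SG − |V_tp|)² = (V_DD − V_SG)/R.
Let x = V_SG − 1.19. Then 105 x² + x − 4.54 = 0, giving x = 0.203 V (positive root), so V_SG = 1.39 V.
I_D = (V_DD − V_SG)/R = (5.73 − 1.39) / 34.7 = 0.125 mA.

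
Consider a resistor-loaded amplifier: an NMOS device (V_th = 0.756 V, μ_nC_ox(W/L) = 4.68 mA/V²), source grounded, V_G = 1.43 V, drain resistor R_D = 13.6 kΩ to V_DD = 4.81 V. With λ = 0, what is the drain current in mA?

V_GS = V_G = 1.43 V, so V_ov = 1.43 − 0.756 = 0.674 V.
Assume saturation: I_D = ½ k_n V_ov² = 0.5 × 4.68 × 0.674² = 1.06 mA, giving V_DS = V_DD − I_D R_D = 4.81 − 1.06 × 13.6 = -9.65 V.
But -9.65 V < V_ov = 0.674 V, so the device is actually in triode.
In triode I_D = k_n[V_ov V_DS − ½ V_DS²] and I_D = (V_DD − V_DS)/R_D. Equating: 31.8 V_DS² − 43.9 V_DS + 4.81 = 0, giving V_DS = 0.12 V (the root below V_ov).
I_D = (4.81 − 0.12) / 13.6 = 0.345 mA.

I_D = 0.345 mA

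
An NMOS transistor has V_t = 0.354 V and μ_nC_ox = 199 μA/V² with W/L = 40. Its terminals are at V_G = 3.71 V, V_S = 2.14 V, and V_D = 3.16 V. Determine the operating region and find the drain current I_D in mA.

V_GS = V_G − V_S = 3.71 − 2.14 = 1.57 V; V_DS = V_D − V_S = 3.16 − 2.14 = 1.02 V.
k_n = μ_nC_ox · (W/L) = 7.96 mA/V².
V_ov = V_GS − V_t = 1.57 − 0.354 = 1.22 V.
Since V_DS = 1.02 V < V_ov = 1.22 V, the device is in the triode region.
I_D = k_n [V_ov · V_DS − ½ V_DS²] = 7.96 × [1.22 × 1.02 − 0.5 × 1.02²] = 5.73 mA.

Triode; I_D = 5.73 mA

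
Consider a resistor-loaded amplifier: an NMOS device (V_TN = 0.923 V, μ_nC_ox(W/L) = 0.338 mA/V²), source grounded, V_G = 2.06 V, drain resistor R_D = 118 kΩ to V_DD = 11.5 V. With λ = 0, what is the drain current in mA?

V_GS = V_G = 2.06 V, so V_ov = 2.06 − 0.923 = 1.14 V.
Assume saturation: I_D = ½ k_n V_ov² = 0.5 × 0.338 × 1.14² = 0.218 mA, giving V_DS = V_DD − I_D R_D = 11.5 − 0.218 × 118 = -14.3 V.
But -14.3 V < V_ov = 1.14 V, so the device is actually in triode.
In triode I_D = k_n[V_ov V_DS − ½ V_DS²] and I_D = (V_DD − V_DS)/R_D. Equating: 19.9 V_DS² − 46.35 V_DS + 11.5 = 0, giving V_DS = 0.282 V (the root below V_ov).
I_D = (11.5 − 0.282) / 118 = 0.0951 mA.

I_D = 0.0951 mA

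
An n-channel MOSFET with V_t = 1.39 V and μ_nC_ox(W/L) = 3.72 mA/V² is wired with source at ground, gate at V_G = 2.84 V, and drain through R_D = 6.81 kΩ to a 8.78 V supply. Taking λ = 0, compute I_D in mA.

I_D = 1.25 mA

V_GS = V_G = 2.84 V, so V_ov = 2.84 − 1.39 = 1.45 V.
Assume saturation: I_D = ½ k_n V_ov² = 0.5 × 3.72 × 1.45² = 3.91 mA, giving V_DS = V_DD − I_D R_D = 8.78 − 3.91 × 6.81 = -17.9 V.
But -17.9 V < V_ov = 1.45 V, so the device is actually in triode.
In triode I_D = k_n[V_ov V_DS − ½ V_DS²] and I_D = (V_DD − V_DS)/R_D. Equating: 12.7 V_DS² − 37.73 V_DS + 8.78 = 0, giving V_DS = 0.254 V (the root below V_ov).
I_D = (8.78 − 0.254) / 6.81 = 1.25 mA.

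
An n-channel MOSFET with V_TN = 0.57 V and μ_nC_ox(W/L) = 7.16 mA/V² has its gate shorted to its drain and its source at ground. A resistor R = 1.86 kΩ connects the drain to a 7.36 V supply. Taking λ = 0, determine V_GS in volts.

V_GS = 1.51 V

With gate tied to drain, V_GS = V_DS ≥ V_GS − V_TN, so the device is in saturation.
KCL at the drain: ½ k_n (V_GS − V_TN)² = (V_DD − V_GS)/R.
Let x = V_GS − 0.57. Then 6.66 x² + x − 6.79 = 0, giving x = 0.938 V (positive root), so V_GS = 1.51 V.
I_D = (V_DD − V_GS)/R = (7.36 − 1.51) / 1.86 = 3.15 mA.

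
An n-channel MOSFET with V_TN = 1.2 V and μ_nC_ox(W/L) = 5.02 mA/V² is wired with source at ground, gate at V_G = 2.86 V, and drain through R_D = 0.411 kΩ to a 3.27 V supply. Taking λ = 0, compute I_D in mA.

V_GS = V_G = 2.86 V, so V_ov = 2.86 − 1.2 = 1.66 V.
Assume saturation: I_D = ½ k_n V_ov² = 0.5 × 5.02 × 1.66² = 6.92 mA, giving V_DS = V_DD − I_D R_D = 3.27 − 6.92 × 0.411 = 0.427 V.
But 0.427 V < V_ov = 1.66 V, so the device is actually in triode.
In triode I_D = k_n[V_ov V_DS − ½ V_DS²] and I_D = (V_DD − V_DS)/R_D. Equating: 1.03 V_DS² − 4.425 V_DS + 3.27 = 0, giving V_DS = 0.949 V (the root below V_ov).
I_D = (3.27 − 0.949) / 0.411 = 5.65 mA.

I_D = 5.65 mA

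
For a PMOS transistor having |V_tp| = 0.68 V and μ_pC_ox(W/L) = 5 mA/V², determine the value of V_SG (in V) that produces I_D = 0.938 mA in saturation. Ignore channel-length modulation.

V_SG = 1.29 V

In saturation I_D = ½ k_p (V_SG − |V_tp|)², so V_SG − |V_tp| = √(2 I_D / k_p) = √(2 × 0.938 / 5) = 0.613 V.
V_SG = 0.68 + 0.613 = 1.29 V.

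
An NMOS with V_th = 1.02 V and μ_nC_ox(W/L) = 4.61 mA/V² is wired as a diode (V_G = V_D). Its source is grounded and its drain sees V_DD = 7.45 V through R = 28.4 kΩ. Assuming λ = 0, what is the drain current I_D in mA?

I_D = 0.216 mA

With gate tied to drain, V_GS = V_DS ≥ V_GS − V_th, so the device is in saturation.
KCL at the drain: ½ k_n (V_GS − V_th)² = (V_DD − V_GS)/R.
Let x = V_GS − 1.02. Then 65.5 x² + x − 6.43 = 0, giving x = 0.306 V (positive root), so V_GS = 1.33 V.
I_D = (V_DD − V_GS)/R = (7.45 − 1.33) / 28.4 = 0.216 mA.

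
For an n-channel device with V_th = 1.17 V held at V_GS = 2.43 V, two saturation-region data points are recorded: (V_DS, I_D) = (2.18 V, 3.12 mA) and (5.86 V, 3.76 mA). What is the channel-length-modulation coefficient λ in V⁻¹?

With V_GS fixed, I_D ∝ (1 + λ V_DS) in saturation, so I_D2/I_D1 = (1 + λ V_DS2)/(1 + λ V_DS1).
3.76/3.12 = 1.205 = (1 + 5.86 λ)/(1 + 2.18 λ).
Solving: λ (I_D1 V_DS2 − I_D2 V_DS1) = I_D2 − I_D1, so λ = (3.76 − 3.12) / (3.12 × 5.86 − 3.76 × 2.18) = 0.64 / 10.1 = 0.0635 V⁻¹.

λ = 0.0635 V⁻¹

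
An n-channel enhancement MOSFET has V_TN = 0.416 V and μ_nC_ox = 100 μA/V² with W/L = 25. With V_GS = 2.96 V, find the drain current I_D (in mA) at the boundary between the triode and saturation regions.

At the boundary V_DS = V_ov = V_GS − V_TN = 2.96 − 0.416 = 2.54 V.
k_n = μ_nC_ox · (W/L) = 2.5 mA/V².
I_D = ½ k_n V_ov² = 0.5 × 2.5 × 2.54² = 8.09 mA.

I_D = 8.09 mA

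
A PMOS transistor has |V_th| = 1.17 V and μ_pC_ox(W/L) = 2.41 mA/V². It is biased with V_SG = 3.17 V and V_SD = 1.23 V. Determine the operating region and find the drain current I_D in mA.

Triode; I_D = 4.11 mA

V_ov = V_SG − |V_th| = 3.17 − 1.17 = 2 V.
Since V_SD = 1.23 V < V_ov = 2 V, the device is in the triode region.
I_D = k_p [V_ov · V_SD − ½ V_SD²] = 2.41 × [2 × 1.23 − 0.5 × 1.23²] = 4.11 mA.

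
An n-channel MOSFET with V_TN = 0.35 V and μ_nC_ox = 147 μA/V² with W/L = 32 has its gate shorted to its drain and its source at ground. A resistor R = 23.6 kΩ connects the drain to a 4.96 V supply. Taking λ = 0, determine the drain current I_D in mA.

With gate tied to drain, V_GS = V_DS ≥ V_GS − V_TN, so the device is in saturation.
k_n = μ_nC_ox · (W/L) = 4.704 mA/V².
KCL at the drain: ½ k_n (V_GS − V_TN)² = (V_DD − V_GS)/R.
Let x = V_GS − 0.35. Then 55.5 x² + x − 4.61 = 0, giving x = 0.279 V (positive root), so V_GS = 0.629 V.
I_D = (V_DD − V_GS)/R = (4.96 − 0.629) / 23.6 = 0.184 mA.

I_D = 0.184 mA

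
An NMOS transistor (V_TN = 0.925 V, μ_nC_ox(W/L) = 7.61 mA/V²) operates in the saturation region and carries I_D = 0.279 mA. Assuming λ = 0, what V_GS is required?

V_GS = 1.20 V

In saturation I_D = ½ k_n (V_GS − V_TN)², so V_GS − V_TN = √(2 I_D / k_n) = √(2 × 0.279 / 7.61) = 0.271 V.
V_GS = 0.925 + 0.271 = 1.2 V.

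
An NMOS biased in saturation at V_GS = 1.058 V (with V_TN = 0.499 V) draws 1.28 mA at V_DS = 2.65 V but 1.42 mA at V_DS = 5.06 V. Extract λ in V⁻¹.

With V_GS fixed, I_D ∝ (1 + λ V_DS) in saturation, so I_D2/I_D1 = (1 + λ V_DS2)/(1 + λ V_DS1).
1.42/1.28 = 1.109 = (1 + 5.06 λ)/(1 + 2.65 λ).
Solving: λ (I_D1 V_DS2 − I_D2 V_DS1) = I_D2 − I_D1, so λ = (1.42 − 1.28) / (1.28 × 5.06 − 1.42 × 2.65) = 0.14 / 2.71 = 0.0516 V⁻¹.

λ = 0.0516 V⁻¹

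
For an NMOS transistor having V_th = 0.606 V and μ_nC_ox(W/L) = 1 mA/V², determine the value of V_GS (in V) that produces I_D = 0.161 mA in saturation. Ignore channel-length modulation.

In saturation I_D = ½ k_n (V_GS − V_th)², so V_GS − V_th = √(2 I_D / k_n) = √(2 × 0.161 / 1) = 0.567 V.
V_GS = 0.606 + 0.567 = 1.17 V.

V_GS = 1.17 V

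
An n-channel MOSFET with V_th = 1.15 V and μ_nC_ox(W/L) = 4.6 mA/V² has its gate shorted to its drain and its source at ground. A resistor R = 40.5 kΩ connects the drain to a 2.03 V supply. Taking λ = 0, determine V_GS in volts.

With gate tied to drain, V_GS = V_DS ≥ V_GS − V_th, so the device is in saturation.
KCL at the drain: ½ k_n (V_GS − V_th)² = (V_DD − V_GS)/R.
Let x = V_GS − 1.15. Then 93.1 x² + x − 0.88 = 0, giving x = 0.092 V (positive root), so V_GS = 1.24 V.
I_D = (V_DD − V_GS)/R = (2.03 − 1.24) / 40.5 = 0.0195 mA.

V_GS = 1.24 V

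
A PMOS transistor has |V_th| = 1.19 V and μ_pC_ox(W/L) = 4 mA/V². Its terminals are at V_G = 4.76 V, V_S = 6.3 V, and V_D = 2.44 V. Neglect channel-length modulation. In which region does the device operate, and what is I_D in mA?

Saturation; I_D = 0.245 mA

V_SG = V_S − V_G = 6.3 − 4.76 = 1.54 V; V_SD = V_S − V_D = 6.3 − 2.44 = 3.86 V.
V_ov = V_SG − |V_th| = 1.54 − 1.19 = 0.35 V.
Since V_SD = 3.86 V ≥ V_ov = 0.35 V, the device is in saturation.
I_D = ½ k_p V_ov² = 0.5 × 4 × 0.35² = 0.245 mA.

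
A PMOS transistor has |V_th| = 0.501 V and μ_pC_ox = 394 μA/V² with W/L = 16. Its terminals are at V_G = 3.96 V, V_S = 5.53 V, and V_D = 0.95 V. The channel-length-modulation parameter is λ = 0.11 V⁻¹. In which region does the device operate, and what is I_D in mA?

Saturation; I_D = 5.42 mA

V_SG = V_S − V_G = 5.53 − 3.96 = 1.57 V; V_SD = V_S − V_D = 5.53 − 0.95 = 4.58 V.
k_p = μ_pC_ox · (W/L) = 6.304 mA/V².
V_ov = V_SG − |V_th| = 1.57 − 0.501 = 1.07 V.
Since V_SD = 4.58 V ≥ V_ov = 1.07 V, the device is in saturation.
I_D = ½ k_p V_ov² (1 + λ V_SD) = 0.5 × 6.304 × 1.07² × (1 + 0.11 × 4.58) = 5.42 mA.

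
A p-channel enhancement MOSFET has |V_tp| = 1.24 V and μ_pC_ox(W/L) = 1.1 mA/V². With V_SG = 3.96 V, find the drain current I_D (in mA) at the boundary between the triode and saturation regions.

I_D = 4.07 mA

At the boundary V_SD = V_ov = V_SG − |V_tp| = 3.96 − 1.24 = 2.72 V.
I_D = ½ k_p V_ov² = 0.5 × 1.1 × 2.72² = 4.07 mA.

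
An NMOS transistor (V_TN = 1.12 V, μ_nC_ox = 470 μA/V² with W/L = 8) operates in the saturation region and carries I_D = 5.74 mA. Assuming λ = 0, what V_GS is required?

V_GS = 2.87 V

k_n = μ_nC_ox · (W/L) = 3.76 mA/V².
In saturation I_D = ½ k_n (V_GS − V_TN)², so V_GS − V_TN = √(2 I_D / k_n) = √(2 × 5.74 / 3.76) = 1.75 V.
V_GS = 1.12 + 1.75 = 2.87 V.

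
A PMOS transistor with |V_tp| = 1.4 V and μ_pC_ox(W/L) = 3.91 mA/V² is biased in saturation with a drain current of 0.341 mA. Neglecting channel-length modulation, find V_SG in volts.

In saturation I_D = ½ k_p (V_SG − |V_tp|)², so V_SG − |V_tp| = √(2 I_D / k_p) = √(2 × 0.341 / 3.91) = 0.418 V.
V_SG = 1.4 + 0.418 = 1.82 V.

V_SG = 1.82 V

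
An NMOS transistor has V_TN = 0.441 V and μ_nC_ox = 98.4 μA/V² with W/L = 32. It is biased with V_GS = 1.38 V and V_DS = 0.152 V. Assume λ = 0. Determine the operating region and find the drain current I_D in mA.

k_n = μ_nC_ox · (W/L) = 3.149 mA/V².
V_ov = V_GS − V_TN = 1.38 − 0.441 = 0.939 V.
Since V_DS = 0.152 V < V_ov = 0.939 V, the device is in the triode region.
I_D = k_n [V_ov · V_DS − ½ V_DS²] = 3.149 × [0.939 × 0.152 − 0.5 × 0.152²] = 0.413 mA.

Triode; I_D = 0.413 mA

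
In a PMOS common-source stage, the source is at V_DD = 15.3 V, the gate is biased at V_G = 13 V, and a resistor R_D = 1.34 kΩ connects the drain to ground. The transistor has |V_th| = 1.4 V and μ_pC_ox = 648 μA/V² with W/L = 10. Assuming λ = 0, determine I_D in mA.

I_D = 2.62 mA

V_SG = V_DD − V_G = 15.3 − 13 = 2.3 V, so V_ov = 2.3 − 1.4 = 0.9 V.
k_p = μ_pC_ox · (W/L) = 6.48 mA/V².
Assume saturation: I_D = ½ k_p V_ov² = 0.5 × 6.48 × 0.9² = 2.62 mA, giving V_SD = V_DD − I_D R_D = 15.3 − 2.62 × 1.34 = 11.8 V.
V_SD = 11.8 V ≥ V_ov = 0.9 V, confirming saturation.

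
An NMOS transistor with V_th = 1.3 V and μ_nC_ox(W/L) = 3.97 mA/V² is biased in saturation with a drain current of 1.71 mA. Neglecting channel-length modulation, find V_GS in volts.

V_GS = 2.23 V

In saturation I_D = ½ k_n (V_GS − V_th)², so V_GS − V_th = √(2 I_D / k_n) = √(2 × 1.71 / 3.97) = 0.928 V.
V_GS = 1.3 + 0.928 = 2.23 V.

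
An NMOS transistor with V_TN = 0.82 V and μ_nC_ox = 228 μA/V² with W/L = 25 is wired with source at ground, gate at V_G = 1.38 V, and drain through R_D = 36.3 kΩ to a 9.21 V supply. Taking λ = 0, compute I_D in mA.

I_D = 0.251 mA

V_GS = V_G = 1.38 V, so V_ov = 1.38 − 0.82 = 0.56 V.
k_n = μ_nC_ox · (W/L) = 5.7 mA/V².
Assume saturation: I_D = ½ k_n V_ov² = 0.5 × 5.7 × 0.56² = 0.894 mA, giving V_DS = V_DD − I_D R_D = 9.21 − 0.894 × 36.3 = -23.2 V.
But -23.2 V < V_ov = 0.56 V, so the device is actually in triode.
In triode I_D = k_n[V_ov V_DS − ½ V_DS²] and I_D = (V_DD − V_DS)/R_D. Equating: 103 V_DS² − 116.9 V_DS + 9.21 = 0, giving V_DS = 0.0852 V (the root below V_ov).
I_D = (9.21 − 0.0852) / 36.3 = 0.251 mA.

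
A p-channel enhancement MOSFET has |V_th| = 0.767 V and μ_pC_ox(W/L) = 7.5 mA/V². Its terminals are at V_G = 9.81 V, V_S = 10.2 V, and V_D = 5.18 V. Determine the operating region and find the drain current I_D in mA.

Cutoff; I_D = 0 mA

V_SG = V_S − V_G = 10.2 − 9.81 = 0.39 V; V_SD = V_S − V_D = 10.2 − 5.18 = 5.02 V.
V_SG = 0.39 V < |V_th| = 0.767 V, so the transistor is in cutoff.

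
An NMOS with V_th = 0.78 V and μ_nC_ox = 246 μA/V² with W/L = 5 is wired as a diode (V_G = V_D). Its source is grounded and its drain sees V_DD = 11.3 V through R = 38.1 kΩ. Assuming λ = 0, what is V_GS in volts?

V_GS = 1.43 V

With gate tied to drain, V_GS = V_DS ≥ V_GS − V_th, so the device is in saturation.
k_n = μ_nC_ox · (W/L) = 1.23 mA/V².
KCL at the drain: ½ k_n (V_GS − V_th)² = (V_DD − V_GS)/R.
Let x = V_GS − 0.78. Then 23.4 x² + x − 10.52 = 0, giving x = 0.649 V (positive root), so V_GS = 1.43 V.
I_D = (V_DD − V_GS)/R = (11.3 − 1.43) / 38.1 = 0.259 mA.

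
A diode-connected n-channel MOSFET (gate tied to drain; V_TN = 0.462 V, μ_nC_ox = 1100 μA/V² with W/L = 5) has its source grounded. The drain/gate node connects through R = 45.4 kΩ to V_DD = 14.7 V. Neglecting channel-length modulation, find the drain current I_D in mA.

With gate tied to drain, V_GS = V_DS ≥ V_GS − V_TN, so the device is in saturation.
k_n = μ_nC_ox · (W/L) = 5.5 mA/V².
KCL at the drain: ½ k_n (V_GS − V_TN)² = (V_DD − V_GS)/R.
Let x = V_GS − 0.462. Then 125 x² + x − 14.24 = 0, giving x = 0.334 V (positive root), so V_GS = 0.796 V.
I_D = (V_DD − V_GS)/R = (14.7 − 0.796) / 45.4 = 0.306 mA.

I_D = 0.306 mA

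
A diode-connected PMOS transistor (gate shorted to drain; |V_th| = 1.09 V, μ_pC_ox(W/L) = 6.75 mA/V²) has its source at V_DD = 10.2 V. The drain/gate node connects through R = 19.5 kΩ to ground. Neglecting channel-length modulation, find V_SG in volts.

V_SG = 1.45 V

With gate tied to drain, V_SG = V_SD ≥ V_SG − |V_th|, so the device is in saturation.
KCL at the drain: ½ k_p (V_SG − |V_th|)² = (V_DD − V_SG)/R.
Let x = V_SG − 1.09. Then 65.8 x² + x − 9.11 = 0, giving x = 0.365 V (positive root), so V_SG = 1.45 V.
I_D = (V_DD − V_SG)/R = (10.2 − 1.45) / 19.5 = 0.448 mA.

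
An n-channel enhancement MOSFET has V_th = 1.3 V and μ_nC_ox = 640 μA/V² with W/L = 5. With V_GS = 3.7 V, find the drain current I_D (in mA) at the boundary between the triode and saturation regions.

I_D = 9.22 mA

At the boundary V_DS = V_ov = V_GS − V_th = 3.7 − 1.3 = 2.4 V.
k_n = μ_nC_ox · (W/L) = 3.2 mA/V².
I_D = ½ k_n V_ov² = 0.5 × 3.2 × 2.4² = 9.22 mA.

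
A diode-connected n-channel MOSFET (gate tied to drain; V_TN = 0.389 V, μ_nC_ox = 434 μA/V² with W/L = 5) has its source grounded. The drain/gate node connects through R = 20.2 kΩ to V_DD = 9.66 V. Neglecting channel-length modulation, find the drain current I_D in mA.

With gate tied to drain, V_GS = V_DS ≥ V_GS − V_TN, so the device is in saturation.
k_n = μ_nC_ox · (W/L) = 2.17 mA/V².
KCL at the drain: ½ k_n (V_GS − V_TN)² = (V_DD − V_GS)/R.
Let x = V_GS − 0.389. Then 21.9 x² + x − 9.271 = 0, giving x = 0.628 V (positive root), so V_GS = 1.02 V.
I_D = (V_DD − V_GS)/R = (9.66 − 1.02) / 20.2 = 0.428 mA.

I_D = 0.428 mA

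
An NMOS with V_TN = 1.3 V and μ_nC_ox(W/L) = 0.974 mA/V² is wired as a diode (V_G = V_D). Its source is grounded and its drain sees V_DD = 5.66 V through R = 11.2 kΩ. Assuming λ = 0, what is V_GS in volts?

With gate tied to drain, V_GS = V_DS ≥ V_GS − V_TN, so the device is in saturation.
KCL at the drain: ½ k_n (V_GS − V_TN)² = (V_DD − V_GS)/R.
Let x = V_GS − 1.3. Then 5.45 x² + x − 4.36 = 0, giving x = 0.807 V (positive root), so V_GS = 2.11 V.
I_D = (V_DD − V_GS)/R = (5.66 − 2.11) / 11.2 = 0.317 mA.

V_GS = 2.11 V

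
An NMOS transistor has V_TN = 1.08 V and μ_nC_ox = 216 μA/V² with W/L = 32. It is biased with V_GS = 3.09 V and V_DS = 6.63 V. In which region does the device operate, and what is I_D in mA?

k_n = μ_nC_ox · (W/L) = 6.912 mA/V².
V_ov = V_GS − V_TN = 3.09 − 1.08 = 2.01 V.
Since V_DS = 6.63 V ≥ V_ov = 2.01 V, the device is in saturation.
I_D = ½ k_n V_ov² = 0.5 × 6.912 × 2.01² = 14 mA.

Saturation; I_D = 14.0 mA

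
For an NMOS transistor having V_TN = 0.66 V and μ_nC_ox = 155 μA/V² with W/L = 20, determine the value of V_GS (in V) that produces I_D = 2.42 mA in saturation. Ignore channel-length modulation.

k_n = μ_nC_ox · (W/L) = 3.1 mA/V².
In saturation I_D = ½ k_n (V_GS − V_TN)², so V_GS − V_TN = √(2 I_D / k_n) = √(2 × 2.42 / 3.1) = 1.25 V.
V_GS = 0.66 + 1.25 = 1.91 V.

V_GS = 1.91 V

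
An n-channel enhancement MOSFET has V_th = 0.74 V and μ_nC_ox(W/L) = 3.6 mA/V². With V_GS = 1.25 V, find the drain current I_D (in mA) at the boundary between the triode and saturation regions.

At the boundary V_DS = V_ov = V_GS − V_th = 1.25 − 0.74 = 0.51 V.
I_D = ½ k_n V_ov² = 0.5 × 3.6 × 0.51² = 0.468 mA.

I_D = 0.468 mA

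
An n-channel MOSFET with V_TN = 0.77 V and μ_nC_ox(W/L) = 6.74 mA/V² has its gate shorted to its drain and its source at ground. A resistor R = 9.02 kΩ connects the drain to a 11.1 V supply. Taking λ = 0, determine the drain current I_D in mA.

With gate tied to drain, V_GS = V_DS ≥ V_GS − V_TN, so the device is in saturation.
KCL at the drain: ½ k_n (V_GS − V_TN)² = (V_DD − V_GS)/R.
Let x = V_GS − 0.77. Then 30.4 x² + x − 10.33 = 0, giving x = 0.567 V (positive root), so V_GS = 1.34 V.
I_D = (V_DD − V_GS)/R = (11.1 − 1.34) / 9.02 = 1.08 mA.

I_D = 1.08 mA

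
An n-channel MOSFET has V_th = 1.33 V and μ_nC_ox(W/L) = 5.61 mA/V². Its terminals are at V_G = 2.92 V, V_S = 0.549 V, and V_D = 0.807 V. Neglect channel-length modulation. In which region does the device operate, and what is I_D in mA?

V_GS = V_G − V_S = 2.92 − 0.549 = 2.37 V; V_DS = V_D − V_S = 0.807 − 0.549 = 0.258 V.
V_ov = V_GS − V_th = 2.37 − 1.33 = 1.04 V.
Since V_DS = 0.258 V < V_ov = 1.04 V, the device is in the triode region.
I_D = k_n [V_ov · V_DS − ½ V_DS²] = 5.61 × [1.04 × 0.258 − 0.5 × 0.258²] = 1.32 mA.

Triode; I_D = 1.32 mA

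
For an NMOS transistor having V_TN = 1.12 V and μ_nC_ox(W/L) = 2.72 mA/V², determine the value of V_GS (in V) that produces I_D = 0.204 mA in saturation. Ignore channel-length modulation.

In saturation I_D = ½ k_n (V_GS − V_TN)², so V_GS − V_TN = √(2 I_D / k_n) = √(2 × 0.204 / 2.72) = 0.387 V.
V_GS = 1.12 + 0.387 = 1.51 V.

V_GS = 1.51 V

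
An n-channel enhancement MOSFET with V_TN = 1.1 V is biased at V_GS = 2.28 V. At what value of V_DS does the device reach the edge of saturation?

V_DS,sat = 1.18 V

The boundary between triode and saturation is V_DS = V_GS − V_TN = V_ov.
V_ov = 2.28 − 1.1 = 1.18 V.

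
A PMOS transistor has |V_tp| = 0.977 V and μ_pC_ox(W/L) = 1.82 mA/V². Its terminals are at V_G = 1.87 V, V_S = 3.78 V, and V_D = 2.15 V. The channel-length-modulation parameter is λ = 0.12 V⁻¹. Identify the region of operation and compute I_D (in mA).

Saturation; I_D = 0.947 mA

V_SG = V_S − V_G = 3.78 − 1.87 = 1.91 V; V_SD = V_S − V_D = 3.78 − 2.15 = 1.63 V.
V_ov = V_SG − |V_tp| = 1.91 − 0.977 = 0.933 V.
Since V_SD = 1.63 V ≥ V_ov = 0.933 V, the device is in saturation.
I_D = ½ k_p V_ov² (1 + λ V_SD) = 0.5 × 1.82 × 0.933² × (1 + 0.12 × 1.63) = 0.947 mA.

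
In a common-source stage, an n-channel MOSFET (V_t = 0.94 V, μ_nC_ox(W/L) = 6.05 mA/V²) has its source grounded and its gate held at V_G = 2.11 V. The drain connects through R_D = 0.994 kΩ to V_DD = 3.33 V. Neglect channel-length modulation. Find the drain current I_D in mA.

I_D = 2.83 mA

V_GS = V_G = 2.11 V, so V_ov = 2.11 − 0.94 = 1.17 V.
Assume saturation: I_D = ½ k_n V_ov² = 0.5 × 6.05 × 1.17² = 4.14 mA, giving V_DS = V_DD − I_D R_D = 3.33 − 4.14 × 0.994 = -0.786 V.
But -0.786 V < V_ov = 1.17 V, so the device is actually in triode.
In triode I_D = k_n[V_ov V_DS − ½ V_DS²] and I_D = (V_DD − V_DS)/R_D. Equating: 3.01 V_DS² − 8.036 V_DS + 3.33 = 0, giving V_DS = 0.513 V (the root below V_ov).
I_D = (3.33 − 0.513) / 0.994 = 2.83 mA.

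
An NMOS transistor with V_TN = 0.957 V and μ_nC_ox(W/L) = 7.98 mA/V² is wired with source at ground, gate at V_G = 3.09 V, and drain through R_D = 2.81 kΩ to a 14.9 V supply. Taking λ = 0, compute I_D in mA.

V_GS = V_G = 3.09 V, so V_ov = 3.09 − 0.957 = 2.13 V.
Assume saturation: I_D = ½ k_n V_ov² = 0.5 × 7.98 × 2.13² = 18.2 mA, giving V_DS = V_DD − I_D R_D = 14.9 − 18.2 × 2.81 = -36.1 V.
But -36.1 V < V_ov = 2.13 V, so the device is actually in triode.
In triode I_D = k_n[V_ov V_DS − ½ V_DS²] and I_D = (V_DD − V_DS)/R_D. Equating: 11.2 V_DS² − 48.83 V_DS + 14.9 = 0, giving V_DS = 0.33 V (the root below V_ov).
I_D = (14.9 − 0.33) / 2.81 = 5.18 mA.

I_D = 5.18 mA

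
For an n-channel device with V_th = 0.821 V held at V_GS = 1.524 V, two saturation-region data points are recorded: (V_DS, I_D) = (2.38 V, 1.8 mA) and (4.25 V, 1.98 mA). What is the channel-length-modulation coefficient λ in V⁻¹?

λ = 0.0613 V⁻¹

With V_GS fixed, I_D ∝ (1 + λ V_DS) in saturation, so I_D2/I_D1 = (1 + λ V_DS2)/(1 + λ V_DS1).
1.98/1.8 = 1.1 = (1 + 4.25 λ)/(1 + 2.38 λ).
Solving: λ (I_D1 V_DS2 − I_D2 V_DS1) = I_D2 − I_D1, so λ = (1.98 − 1.8) / (1.8 × 4.25 − 1.98 × 2.38) = 0.18 / 2.94 = 0.0613 V⁻¹.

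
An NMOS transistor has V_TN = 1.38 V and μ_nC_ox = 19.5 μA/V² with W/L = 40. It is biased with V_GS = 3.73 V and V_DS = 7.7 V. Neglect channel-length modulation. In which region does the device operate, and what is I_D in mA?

k_n = μ_nC_ox · (W/L) = 0.78 mA/V².
V_ov = V_GS − V_TN = 3.73 − 1.38 = 2.35 V.
Since V_DS = 7.7 V ≥ V_ov = 2.35 V, the device is in saturation.
I_D = ½ k_n V_ov² = 0.5 × 0.78 × 2.35² = 2.15 mA.

Saturation; I_D = 2.15 mA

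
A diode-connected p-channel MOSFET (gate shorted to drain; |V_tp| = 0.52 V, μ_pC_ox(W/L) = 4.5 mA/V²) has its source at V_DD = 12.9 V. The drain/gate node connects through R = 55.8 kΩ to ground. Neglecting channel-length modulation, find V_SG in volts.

With gate tied to drain, V_SG = V_SD ≥ V_SG − |V_tp|, so the device is in saturation.
KCL at the drain: ½ k_p (V_SG − |V_tp|)² = (V_DD − V_SG)/R.
Let x = V_SG − 0.52. Then 126 x² + x − 12.38 = 0, giving x = 0.31 V (positive root), so V_SG = 0.83 V.
I_D = (V_DD − V_SG)/R = (12.9 − 0.83) / 55.8 = 0.216 mA.

V_SG = 0.830 V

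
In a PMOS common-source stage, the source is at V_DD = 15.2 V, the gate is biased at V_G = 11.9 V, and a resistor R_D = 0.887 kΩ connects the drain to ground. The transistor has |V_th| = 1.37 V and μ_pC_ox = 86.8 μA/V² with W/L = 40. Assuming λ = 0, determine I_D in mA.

I_D = 6.47 mA

V_SG = V_DD − V_G = 15.2 − 11.9 = 3.3 V, so V_ov = 3.3 − 1.37 = 1.93 V.
k_p = μ_pC_ox · (W/L) = 3.472 mA/V².
Assume saturation: I_D = ½ k_p V_ov² = 0.5 × 3.472 × 1.93² = 6.47 mA, giving V_SD = V_DD − I_D R_D = 15.2 − 6.47 × 0.887 = 9.46 V.
V_SD = 9.46 V ≥ V_ov = 1.93 V, confirming saturation.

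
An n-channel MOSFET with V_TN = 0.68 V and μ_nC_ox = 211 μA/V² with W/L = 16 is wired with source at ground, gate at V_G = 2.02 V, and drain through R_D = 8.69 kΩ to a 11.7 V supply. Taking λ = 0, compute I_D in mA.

I_D = 1.31 mA

V_GS = V_G = 2.02 V, so V_ov = 2.02 − 0.68 = 1.34 V.
k_n = μ_nC_ox · (W/L) = 3.376 mA/V².
Assume saturation: I_D = ½ k_n V_ov² = 0.5 × 3.376 × 1.34² = 3.03 mA, giving V_DS = V_DD − I_D R_D = 11.7 − 3.03 × 8.69 = -14.6 V.
But -14.6 V < V_ov = 1.34 V, so the device is actually in triode.
In triode I_D = k_n[V_ov V_DS − ½ V_DS²] and I_D = (V_DD − V_DS)/R_D. Equating: 14.7 V_DS² − 40.31 V_DS + 11.7 = 0, giving V_DS = 0.33 V (the root below V_ov).
I_D = (11.7 − 0.33) / 8.69 = 1.31 mA.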